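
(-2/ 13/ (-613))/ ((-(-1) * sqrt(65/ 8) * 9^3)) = 4 * sqrt(130)/ 377611065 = 0.00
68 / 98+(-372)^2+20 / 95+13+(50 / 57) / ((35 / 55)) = 386549197 / 2793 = 138399.28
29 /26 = 1.12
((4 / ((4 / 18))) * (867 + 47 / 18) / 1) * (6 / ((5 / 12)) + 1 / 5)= 1142669 / 5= 228533.80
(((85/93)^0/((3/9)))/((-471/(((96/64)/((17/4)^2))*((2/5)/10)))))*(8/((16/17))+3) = -276/1134325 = -0.00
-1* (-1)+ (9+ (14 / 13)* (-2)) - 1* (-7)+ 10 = 323 / 13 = 24.85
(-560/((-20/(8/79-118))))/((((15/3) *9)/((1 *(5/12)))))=-65198/2133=-30.57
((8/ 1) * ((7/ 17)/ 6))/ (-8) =-7/ 102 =-0.07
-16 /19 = -0.84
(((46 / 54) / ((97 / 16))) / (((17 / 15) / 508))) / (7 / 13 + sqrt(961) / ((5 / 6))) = 60756800 / 36404973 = 1.67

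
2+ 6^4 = 1298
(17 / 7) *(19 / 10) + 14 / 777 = 35993 / 7770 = 4.63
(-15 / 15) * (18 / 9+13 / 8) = -29 / 8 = -3.62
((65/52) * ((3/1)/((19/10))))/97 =75/3686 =0.02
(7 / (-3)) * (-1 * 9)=21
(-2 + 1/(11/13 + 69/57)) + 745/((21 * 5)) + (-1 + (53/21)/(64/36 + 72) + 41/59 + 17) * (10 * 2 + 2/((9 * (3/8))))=164596197905/470170764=350.08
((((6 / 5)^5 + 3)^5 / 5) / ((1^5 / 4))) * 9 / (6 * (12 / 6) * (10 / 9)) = 40069230188233557890277 / 14901161193847656250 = 2689.00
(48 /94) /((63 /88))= 704 /987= 0.71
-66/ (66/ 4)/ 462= -2/ 231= -0.01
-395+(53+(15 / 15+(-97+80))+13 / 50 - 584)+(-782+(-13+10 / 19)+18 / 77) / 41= -2882518171 / 2999150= -961.11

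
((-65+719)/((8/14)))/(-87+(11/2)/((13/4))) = -13.42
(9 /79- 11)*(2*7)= -12040 /79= -152.41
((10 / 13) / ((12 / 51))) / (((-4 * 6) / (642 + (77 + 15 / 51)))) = -5095 / 52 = -97.98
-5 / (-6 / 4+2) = -10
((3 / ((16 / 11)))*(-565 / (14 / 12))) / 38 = -55935 / 2128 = -26.29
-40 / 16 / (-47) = 5 / 94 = 0.05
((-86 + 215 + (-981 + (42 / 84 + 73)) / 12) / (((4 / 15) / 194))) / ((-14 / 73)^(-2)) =30442965 / 21316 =1428.17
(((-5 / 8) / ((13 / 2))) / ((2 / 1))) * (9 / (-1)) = 45 / 104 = 0.43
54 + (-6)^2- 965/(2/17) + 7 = -16211/2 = -8105.50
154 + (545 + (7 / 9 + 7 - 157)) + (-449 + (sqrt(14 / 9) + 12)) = sqrt(14) / 3 + 1015 / 9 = 114.02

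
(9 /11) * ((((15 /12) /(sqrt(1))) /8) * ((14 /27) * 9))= 105 /176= 0.60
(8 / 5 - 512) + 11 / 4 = -10153 / 20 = -507.65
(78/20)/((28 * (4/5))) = 39/224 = 0.17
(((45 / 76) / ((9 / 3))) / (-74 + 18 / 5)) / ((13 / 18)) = -675 / 173888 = -0.00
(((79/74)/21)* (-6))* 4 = -316/259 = -1.22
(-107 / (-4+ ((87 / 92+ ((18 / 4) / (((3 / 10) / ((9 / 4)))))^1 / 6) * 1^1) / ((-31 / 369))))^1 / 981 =19688 / 14839587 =0.00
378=378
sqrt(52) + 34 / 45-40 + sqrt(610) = -1766 / 45 + 2 * sqrt(13) + sqrt(610) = -7.34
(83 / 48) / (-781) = -83 / 37488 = -0.00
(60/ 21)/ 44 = 5/ 77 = 0.06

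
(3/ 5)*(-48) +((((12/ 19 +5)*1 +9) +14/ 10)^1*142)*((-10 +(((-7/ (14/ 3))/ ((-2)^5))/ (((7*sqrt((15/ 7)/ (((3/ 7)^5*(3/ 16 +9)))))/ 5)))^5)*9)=-204912.38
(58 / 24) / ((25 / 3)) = 29 / 100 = 0.29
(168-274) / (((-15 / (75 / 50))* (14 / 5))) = 53 / 14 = 3.79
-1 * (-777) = 777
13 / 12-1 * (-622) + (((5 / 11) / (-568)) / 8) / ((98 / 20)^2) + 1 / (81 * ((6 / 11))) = 4542880966741 / 7290703728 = 623.11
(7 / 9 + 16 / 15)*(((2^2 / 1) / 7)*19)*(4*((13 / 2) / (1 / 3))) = 164008 / 105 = 1561.98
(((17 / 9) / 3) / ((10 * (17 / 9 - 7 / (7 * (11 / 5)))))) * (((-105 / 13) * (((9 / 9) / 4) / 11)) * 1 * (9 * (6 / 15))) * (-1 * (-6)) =-3213 / 18460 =-0.17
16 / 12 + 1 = 7 / 3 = 2.33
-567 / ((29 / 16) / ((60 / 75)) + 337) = -36288 / 21713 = -1.67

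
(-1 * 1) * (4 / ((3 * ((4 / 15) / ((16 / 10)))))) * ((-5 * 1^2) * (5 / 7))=200 / 7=28.57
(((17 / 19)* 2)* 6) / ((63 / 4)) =272 / 399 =0.68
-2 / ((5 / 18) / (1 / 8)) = -9 / 10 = -0.90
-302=-302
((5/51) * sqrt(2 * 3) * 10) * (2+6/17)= 2000 * sqrt(6)/867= 5.65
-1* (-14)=14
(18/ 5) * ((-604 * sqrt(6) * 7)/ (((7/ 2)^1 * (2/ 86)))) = -934992 * sqrt(6)/ 5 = -458050.66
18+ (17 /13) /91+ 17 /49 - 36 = -146066 /8281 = -17.64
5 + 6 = 11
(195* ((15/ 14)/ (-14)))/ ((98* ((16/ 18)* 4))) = -26325/ 614656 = -0.04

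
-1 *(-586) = 586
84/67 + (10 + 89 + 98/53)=362567/3551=102.10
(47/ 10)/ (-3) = -47/ 30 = -1.57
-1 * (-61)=61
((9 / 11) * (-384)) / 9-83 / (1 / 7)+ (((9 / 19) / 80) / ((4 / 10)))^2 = -2504472709 / 4066304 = -615.91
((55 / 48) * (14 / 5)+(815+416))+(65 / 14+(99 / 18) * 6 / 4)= 209513 / 168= 1247.10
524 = 524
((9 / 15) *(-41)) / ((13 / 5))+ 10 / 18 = -1042 / 117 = -8.91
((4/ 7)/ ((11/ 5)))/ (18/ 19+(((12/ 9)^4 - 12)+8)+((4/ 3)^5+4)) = 46170/ 1479247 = 0.03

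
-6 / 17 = -0.35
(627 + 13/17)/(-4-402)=-184/119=-1.55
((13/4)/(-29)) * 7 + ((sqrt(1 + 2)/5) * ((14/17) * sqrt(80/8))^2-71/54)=-6575/3132 + 392 * sqrt(3)/289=0.25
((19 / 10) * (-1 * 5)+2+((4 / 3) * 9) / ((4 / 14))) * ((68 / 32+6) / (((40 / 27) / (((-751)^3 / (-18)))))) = 1139812744941 / 256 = 4452393534.93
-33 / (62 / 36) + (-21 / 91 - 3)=-9024 / 403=-22.39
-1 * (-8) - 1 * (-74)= 82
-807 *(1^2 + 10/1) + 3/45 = -8876.93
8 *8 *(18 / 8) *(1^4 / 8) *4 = 72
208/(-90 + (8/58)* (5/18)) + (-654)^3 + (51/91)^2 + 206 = -6798667760845561/24304735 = -279726060.00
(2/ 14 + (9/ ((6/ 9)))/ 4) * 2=197/ 28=7.04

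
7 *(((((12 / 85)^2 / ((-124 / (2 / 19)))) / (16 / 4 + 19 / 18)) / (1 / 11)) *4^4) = -3649536 / 55321825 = -0.07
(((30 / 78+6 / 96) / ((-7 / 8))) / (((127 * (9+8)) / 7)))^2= 8649 / 3151025956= 0.00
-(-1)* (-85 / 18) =-85 / 18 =-4.72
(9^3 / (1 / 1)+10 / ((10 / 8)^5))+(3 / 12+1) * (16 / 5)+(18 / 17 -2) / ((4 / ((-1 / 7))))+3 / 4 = 219275473 / 297500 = 737.06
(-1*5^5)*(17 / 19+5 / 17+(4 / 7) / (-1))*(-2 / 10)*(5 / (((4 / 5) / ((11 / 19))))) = 59984375 / 42959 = 1396.32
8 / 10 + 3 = 19 / 5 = 3.80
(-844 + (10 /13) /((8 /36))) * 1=-10927 /13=-840.54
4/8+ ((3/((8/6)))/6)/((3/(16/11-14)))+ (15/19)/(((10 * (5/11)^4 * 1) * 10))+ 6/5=206882/653125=0.32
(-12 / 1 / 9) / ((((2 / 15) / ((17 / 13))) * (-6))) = 85 / 39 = 2.18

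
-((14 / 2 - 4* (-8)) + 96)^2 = -18225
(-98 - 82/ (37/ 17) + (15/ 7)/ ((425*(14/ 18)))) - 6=-21831931/ 154105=-141.67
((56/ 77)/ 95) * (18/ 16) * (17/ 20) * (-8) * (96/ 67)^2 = -2820096/ 23455025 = -0.12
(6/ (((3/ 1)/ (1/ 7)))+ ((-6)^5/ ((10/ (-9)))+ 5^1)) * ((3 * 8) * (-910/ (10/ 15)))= -229440744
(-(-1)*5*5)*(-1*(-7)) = 175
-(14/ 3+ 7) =-35/ 3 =-11.67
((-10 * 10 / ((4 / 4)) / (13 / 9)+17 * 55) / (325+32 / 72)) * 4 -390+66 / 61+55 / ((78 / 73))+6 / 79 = -359712448175 / 1100958378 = -326.73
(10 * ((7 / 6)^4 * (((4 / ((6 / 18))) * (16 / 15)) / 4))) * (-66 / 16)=-26411 / 108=-244.55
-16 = -16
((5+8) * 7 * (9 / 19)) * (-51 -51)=-4396.74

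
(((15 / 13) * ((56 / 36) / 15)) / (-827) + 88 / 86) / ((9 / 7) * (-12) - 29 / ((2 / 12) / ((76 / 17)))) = -0.00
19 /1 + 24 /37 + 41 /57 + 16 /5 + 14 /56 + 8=1342081 /42180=31.82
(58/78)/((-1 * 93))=-29/3627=-0.01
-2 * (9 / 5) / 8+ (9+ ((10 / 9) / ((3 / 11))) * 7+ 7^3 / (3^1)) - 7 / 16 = 326083 / 2160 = 150.96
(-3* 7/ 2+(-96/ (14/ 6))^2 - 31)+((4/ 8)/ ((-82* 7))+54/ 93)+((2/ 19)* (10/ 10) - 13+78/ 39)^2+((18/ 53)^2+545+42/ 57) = 585149696764901/ 252615830684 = 2316.36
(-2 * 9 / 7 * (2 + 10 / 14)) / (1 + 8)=-38 / 49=-0.78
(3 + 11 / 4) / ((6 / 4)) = 23 / 6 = 3.83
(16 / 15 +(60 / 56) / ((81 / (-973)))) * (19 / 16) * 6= -60553 / 720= -84.10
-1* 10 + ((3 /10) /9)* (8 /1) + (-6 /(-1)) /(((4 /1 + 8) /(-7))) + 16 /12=-119 /10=-11.90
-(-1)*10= 10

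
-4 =-4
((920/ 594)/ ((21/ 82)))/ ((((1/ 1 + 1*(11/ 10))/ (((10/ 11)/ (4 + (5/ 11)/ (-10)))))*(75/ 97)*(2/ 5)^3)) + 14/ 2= 696649979/ 34184997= 20.38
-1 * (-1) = 1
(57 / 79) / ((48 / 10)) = 95 / 632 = 0.15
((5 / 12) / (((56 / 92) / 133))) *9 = 819.38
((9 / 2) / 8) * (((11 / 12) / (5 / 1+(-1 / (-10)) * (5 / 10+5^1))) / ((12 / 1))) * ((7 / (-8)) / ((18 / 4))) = -385 / 255744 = -0.00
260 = 260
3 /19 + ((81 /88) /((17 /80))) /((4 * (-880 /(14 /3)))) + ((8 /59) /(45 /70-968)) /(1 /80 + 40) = 22122583873135 /145401120858576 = 0.15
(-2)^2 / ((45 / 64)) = 256 / 45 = 5.69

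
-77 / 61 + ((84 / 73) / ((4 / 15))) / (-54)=-1.34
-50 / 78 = -25 / 39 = -0.64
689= 689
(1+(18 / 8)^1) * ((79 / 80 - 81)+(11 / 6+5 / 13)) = -242719 / 960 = -252.83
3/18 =1/6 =0.17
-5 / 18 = -0.28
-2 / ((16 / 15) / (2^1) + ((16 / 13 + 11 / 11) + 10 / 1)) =-390 / 2489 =-0.16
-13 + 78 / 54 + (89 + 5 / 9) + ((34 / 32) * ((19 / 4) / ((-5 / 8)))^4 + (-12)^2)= 2354207 / 625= 3766.73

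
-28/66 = -14/33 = -0.42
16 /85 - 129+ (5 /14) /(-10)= -128.85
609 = 609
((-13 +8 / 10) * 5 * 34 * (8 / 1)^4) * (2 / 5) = -16990208 / 5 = -3398041.60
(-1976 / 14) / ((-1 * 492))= 247 / 861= 0.29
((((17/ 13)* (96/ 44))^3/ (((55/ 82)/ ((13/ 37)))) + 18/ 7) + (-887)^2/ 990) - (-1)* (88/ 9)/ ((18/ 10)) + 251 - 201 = 864.89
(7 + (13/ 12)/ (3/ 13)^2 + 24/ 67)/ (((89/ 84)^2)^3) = 651992882881536/ 33297746494387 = 19.58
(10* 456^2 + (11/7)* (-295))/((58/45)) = 654852375/406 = 1612936.88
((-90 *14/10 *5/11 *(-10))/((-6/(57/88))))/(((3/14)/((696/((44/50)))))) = -303738750/1331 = -228203.42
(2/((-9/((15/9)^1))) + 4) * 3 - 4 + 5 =107/9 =11.89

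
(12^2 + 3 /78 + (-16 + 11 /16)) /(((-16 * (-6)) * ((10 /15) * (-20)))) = -5355 /53248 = -0.10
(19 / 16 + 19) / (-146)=-323 / 2336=-0.14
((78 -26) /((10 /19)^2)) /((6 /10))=4693 /15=312.87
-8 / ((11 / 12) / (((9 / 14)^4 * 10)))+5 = -261605 / 26411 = -9.91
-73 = -73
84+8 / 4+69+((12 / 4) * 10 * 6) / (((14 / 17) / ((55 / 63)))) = 16945 / 49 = 345.82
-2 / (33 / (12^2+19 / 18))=-2611 / 297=-8.79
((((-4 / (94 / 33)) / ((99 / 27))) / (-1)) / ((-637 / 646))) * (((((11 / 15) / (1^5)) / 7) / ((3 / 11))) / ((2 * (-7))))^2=-4729043 / 16173796275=-0.00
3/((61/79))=237/61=3.89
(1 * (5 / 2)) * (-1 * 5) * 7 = -175 / 2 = -87.50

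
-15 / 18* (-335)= 1675 / 6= 279.17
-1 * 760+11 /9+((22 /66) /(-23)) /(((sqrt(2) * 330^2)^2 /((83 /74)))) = -91892733162120083 /121106252520000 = -758.78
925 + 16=941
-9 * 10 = -90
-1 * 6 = -6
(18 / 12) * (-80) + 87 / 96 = -3811 / 32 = -119.09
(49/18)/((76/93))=1519/456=3.33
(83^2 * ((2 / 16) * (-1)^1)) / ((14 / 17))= -117113 / 112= -1045.65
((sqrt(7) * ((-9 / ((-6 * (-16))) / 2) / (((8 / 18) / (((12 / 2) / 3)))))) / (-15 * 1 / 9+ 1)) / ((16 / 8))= 81 * sqrt(7) / 512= 0.42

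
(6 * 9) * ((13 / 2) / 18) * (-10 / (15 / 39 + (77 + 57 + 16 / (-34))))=-2873 / 1973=-1.46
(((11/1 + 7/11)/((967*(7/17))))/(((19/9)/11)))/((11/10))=195840/1414721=0.14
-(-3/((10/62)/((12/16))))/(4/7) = 1953/80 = 24.41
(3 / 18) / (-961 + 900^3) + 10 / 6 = 2429996797 / 1457998078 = 1.67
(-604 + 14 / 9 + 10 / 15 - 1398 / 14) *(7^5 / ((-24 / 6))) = 106131403 / 36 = 2948094.53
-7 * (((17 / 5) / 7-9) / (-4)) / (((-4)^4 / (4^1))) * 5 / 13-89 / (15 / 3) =-148841 / 8320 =-17.89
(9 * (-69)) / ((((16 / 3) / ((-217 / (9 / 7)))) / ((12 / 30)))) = 314433 / 40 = 7860.82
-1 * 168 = -168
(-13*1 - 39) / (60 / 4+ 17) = -1.62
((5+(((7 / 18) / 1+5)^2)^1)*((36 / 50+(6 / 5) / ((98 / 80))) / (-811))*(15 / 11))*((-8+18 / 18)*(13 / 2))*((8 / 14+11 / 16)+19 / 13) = 15158996543 / 1258931520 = 12.04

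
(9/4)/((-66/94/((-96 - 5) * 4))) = 14241/11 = 1294.64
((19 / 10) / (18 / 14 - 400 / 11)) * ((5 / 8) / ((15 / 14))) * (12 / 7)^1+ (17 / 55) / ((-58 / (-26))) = 0.08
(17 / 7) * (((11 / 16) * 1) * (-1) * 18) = -1683 / 56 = -30.05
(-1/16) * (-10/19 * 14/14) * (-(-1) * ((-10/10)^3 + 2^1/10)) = -1/38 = -0.03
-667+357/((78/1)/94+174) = -1821320/2739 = -664.96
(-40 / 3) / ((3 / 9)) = -40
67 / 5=13.40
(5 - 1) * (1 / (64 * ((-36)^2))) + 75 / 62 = 777631 / 642816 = 1.21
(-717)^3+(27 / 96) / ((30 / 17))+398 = -117952452749 / 320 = -368601414.84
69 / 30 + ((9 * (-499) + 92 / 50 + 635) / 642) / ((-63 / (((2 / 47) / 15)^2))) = 128433787949 / 55840758750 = 2.30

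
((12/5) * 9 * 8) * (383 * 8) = 2647296/5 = 529459.20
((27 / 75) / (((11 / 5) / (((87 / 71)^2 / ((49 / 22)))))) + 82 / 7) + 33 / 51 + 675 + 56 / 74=534645636258 / 776843305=688.23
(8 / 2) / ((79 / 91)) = 364 / 79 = 4.61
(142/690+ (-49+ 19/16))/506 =-262789/2793120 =-0.09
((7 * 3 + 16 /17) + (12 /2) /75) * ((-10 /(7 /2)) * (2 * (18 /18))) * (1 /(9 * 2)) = -5348 /765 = -6.99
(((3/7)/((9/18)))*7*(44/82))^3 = 2299968/68921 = 33.37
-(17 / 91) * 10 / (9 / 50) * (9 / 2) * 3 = -12750 / 91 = -140.11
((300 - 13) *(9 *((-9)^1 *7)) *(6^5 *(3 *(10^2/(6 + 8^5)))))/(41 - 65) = 1129804200/2341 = 482616.06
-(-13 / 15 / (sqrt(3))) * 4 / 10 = 26 * sqrt(3) / 225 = 0.20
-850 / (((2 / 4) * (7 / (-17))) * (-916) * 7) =-7225 / 11221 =-0.64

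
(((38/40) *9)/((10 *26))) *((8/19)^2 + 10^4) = 2030661/6175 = 328.85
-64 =-64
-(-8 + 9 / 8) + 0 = 55 / 8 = 6.88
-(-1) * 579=579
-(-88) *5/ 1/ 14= 220/ 7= 31.43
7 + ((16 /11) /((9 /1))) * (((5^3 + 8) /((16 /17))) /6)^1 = 10.81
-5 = -5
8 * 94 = 752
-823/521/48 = -823/25008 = -0.03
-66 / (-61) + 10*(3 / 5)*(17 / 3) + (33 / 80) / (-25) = 4277987 / 122000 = 35.07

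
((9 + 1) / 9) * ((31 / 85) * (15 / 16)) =155 / 408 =0.38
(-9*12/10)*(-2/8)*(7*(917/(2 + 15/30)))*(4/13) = 693252/325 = 2133.08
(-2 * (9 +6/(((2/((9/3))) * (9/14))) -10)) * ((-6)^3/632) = 702/79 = 8.89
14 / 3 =4.67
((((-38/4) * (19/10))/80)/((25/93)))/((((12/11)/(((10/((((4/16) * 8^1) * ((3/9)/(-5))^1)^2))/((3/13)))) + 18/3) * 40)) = -4800939/1372902400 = -0.00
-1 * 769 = -769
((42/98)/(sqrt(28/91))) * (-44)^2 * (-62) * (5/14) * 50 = -22506000 * sqrt(13)/49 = -1656051.78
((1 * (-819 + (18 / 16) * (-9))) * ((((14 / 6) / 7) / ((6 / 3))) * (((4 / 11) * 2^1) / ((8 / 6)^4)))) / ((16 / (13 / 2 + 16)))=-732645 / 16384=-44.72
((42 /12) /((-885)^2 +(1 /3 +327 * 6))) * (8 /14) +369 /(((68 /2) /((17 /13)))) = 14.19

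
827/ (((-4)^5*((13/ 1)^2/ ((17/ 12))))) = -14059/ 2076672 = -0.01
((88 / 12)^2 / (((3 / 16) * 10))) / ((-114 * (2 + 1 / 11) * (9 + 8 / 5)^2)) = -106480 / 99430173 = -0.00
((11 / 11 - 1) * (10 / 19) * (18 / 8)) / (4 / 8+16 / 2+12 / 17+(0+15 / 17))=0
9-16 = -7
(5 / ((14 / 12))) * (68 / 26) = 1020 / 91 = 11.21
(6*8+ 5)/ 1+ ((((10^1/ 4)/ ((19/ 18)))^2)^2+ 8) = 12050206/ 130321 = 92.47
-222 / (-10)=22.20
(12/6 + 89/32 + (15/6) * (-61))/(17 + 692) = -4727/22688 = -0.21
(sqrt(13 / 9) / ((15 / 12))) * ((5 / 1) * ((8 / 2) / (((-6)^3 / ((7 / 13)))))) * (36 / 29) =-56 * sqrt(13) / 3393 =-0.06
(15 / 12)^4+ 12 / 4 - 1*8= -655 / 256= -2.56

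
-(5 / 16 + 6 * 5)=-485 / 16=-30.31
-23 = -23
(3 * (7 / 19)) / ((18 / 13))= 91 / 114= 0.80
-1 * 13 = -13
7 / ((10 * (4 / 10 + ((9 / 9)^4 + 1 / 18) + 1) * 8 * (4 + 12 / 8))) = 63 / 9724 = 0.01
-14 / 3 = -4.67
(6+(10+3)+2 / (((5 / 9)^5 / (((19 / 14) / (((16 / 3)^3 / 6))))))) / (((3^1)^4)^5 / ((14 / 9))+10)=942076411 / 100419391196800000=0.00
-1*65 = -65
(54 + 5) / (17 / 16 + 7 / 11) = 10384 / 299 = 34.73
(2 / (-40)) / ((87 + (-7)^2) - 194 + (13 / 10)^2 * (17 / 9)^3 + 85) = -3645 / 2798597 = -0.00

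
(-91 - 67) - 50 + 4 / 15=-3116 / 15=-207.73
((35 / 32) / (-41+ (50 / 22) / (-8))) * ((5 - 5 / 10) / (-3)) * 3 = 165 / 1384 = 0.12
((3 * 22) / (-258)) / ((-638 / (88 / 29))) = 44 / 36163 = 0.00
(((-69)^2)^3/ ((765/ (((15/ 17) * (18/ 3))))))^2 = 46585319691109245650244/ 83521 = 557767743335319807.60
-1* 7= -7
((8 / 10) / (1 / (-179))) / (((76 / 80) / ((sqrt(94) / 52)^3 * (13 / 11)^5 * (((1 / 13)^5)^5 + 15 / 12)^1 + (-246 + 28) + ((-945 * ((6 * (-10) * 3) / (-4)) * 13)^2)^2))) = -14078944957961520269375040.00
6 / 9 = 0.67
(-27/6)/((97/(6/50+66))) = -14877/4850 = -3.07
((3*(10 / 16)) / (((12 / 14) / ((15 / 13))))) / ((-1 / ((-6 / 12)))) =525 / 416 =1.26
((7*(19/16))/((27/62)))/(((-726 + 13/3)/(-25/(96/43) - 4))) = 6015457/14964480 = 0.40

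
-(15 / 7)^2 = -225 / 49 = -4.59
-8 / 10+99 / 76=191 / 380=0.50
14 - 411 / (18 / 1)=-53 / 6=-8.83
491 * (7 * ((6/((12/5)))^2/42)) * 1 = 12275/24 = 511.46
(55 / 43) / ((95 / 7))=77 / 817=0.09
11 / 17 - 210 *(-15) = 3150.65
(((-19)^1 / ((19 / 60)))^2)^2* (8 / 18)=5760000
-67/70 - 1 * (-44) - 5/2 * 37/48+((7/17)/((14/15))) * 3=2424133/57120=42.44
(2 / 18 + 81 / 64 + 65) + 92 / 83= 3226331 / 47808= 67.49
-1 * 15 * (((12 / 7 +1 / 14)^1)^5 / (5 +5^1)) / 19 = -29296875 / 20437312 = -1.43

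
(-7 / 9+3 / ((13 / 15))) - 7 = -505 / 117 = -4.32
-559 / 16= -34.94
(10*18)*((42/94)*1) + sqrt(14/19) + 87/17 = 86.40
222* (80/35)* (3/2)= 5328/7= 761.14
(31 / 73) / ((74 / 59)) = 0.34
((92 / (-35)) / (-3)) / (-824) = -23 / 21630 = -0.00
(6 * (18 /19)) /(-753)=-36 /4769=-0.01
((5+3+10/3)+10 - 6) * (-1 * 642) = -9844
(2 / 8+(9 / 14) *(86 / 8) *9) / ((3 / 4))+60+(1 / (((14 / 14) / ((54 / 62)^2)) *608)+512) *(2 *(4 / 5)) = 1476184783 / 1533756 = 962.46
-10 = -10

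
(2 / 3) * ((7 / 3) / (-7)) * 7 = -14 / 9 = -1.56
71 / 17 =4.18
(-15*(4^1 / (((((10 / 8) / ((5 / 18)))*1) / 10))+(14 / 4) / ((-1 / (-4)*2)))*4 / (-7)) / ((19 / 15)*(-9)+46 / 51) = -12.97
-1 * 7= -7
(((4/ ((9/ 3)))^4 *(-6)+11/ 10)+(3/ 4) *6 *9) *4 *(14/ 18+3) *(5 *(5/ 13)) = 2078080/ 3159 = 657.83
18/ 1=18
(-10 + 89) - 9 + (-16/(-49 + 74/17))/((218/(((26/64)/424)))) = 9821824541/140311776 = 70.00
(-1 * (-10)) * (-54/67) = -540/67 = -8.06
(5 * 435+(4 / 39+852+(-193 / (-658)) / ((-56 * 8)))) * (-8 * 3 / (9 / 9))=-34801307161 / 479024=-72650.45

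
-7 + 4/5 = -31/5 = -6.20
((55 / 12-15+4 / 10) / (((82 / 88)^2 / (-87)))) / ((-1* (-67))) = 8435636 / 563135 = 14.98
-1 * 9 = -9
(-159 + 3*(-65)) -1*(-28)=-326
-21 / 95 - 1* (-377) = 35794 / 95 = 376.78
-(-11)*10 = 110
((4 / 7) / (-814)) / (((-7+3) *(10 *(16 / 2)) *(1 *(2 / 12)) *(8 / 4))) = 3 / 455840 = 0.00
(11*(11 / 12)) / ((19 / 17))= 2057 / 228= 9.02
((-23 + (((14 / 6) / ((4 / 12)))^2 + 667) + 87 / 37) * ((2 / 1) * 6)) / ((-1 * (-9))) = 34304 / 37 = 927.14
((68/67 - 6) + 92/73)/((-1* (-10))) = -9109/24455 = -0.37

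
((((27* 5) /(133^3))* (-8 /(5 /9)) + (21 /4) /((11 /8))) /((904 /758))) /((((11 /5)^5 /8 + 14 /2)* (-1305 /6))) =-1075895725000 /982723278493341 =-0.00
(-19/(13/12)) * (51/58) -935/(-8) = 305983/3016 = 101.45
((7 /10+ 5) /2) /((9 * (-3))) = -19 /180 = -0.11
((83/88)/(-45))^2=6889/15681600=0.00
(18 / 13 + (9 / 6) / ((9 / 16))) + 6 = 392 / 39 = 10.05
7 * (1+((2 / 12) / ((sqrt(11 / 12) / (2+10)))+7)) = 28 * sqrt(33) / 11+56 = 70.62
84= 84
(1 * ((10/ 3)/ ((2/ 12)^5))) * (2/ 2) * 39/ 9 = 112320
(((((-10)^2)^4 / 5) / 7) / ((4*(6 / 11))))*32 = 880000000 / 21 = 41904761.90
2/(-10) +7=34/5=6.80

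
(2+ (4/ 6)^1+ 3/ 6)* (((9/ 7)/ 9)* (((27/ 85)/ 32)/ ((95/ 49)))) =63/ 27200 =0.00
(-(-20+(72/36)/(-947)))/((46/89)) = 842919/21781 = 38.70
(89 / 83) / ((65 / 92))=8188 / 5395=1.52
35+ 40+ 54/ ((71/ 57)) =8403/ 71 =118.35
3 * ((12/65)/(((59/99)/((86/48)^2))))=183051/61360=2.98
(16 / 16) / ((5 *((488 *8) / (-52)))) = -13 / 4880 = -0.00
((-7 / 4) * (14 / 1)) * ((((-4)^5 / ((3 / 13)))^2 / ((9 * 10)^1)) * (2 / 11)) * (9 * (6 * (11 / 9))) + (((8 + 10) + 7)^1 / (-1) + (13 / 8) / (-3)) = -69466090433 / 1080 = -64320454.10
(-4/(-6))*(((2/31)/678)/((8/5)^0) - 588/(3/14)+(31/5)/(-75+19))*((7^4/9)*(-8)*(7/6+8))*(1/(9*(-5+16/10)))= -152327336149835/130238037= -1169607.13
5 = 5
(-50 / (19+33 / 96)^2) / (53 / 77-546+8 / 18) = 35481600 / 144678911473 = 0.00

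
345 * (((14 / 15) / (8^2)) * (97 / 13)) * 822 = 30858.59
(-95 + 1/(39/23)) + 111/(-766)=-2824741/29874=-94.56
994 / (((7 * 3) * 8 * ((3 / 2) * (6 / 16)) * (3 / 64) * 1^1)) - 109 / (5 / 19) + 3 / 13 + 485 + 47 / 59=92017058 / 310635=296.22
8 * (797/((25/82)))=522832/25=20913.28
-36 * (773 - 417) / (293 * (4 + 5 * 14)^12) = -801 / 493774064054049366357248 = -0.00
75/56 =1.34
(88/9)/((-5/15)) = -88/3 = -29.33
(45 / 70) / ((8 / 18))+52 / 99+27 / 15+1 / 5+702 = 3913907 / 5544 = 705.97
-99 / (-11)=9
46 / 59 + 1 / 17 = 841 / 1003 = 0.84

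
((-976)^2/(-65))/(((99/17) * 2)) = -8096896/6435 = -1258.26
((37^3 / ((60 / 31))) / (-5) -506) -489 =-1868743 / 300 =-6229.14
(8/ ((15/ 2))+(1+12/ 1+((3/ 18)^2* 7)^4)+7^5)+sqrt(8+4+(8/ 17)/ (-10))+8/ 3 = 2* sqrt(21590)/ 85+141287070437/ 8398080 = 16827.19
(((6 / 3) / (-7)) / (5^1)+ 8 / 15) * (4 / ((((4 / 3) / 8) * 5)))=16 / 7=2.29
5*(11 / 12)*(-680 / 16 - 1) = -1595 / 8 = -199.38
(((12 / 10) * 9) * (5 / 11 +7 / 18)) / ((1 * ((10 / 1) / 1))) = 501 / 550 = 0.91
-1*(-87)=87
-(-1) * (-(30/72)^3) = -125/1728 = -0.07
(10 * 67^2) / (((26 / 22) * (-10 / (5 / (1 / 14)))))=-3456530 / 13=-265886.92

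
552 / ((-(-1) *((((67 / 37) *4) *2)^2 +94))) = 377844 / 207991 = 1.82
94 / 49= 1.92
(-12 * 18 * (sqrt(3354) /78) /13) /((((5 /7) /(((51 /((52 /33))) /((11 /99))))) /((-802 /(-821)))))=-765317322 * sqrt(3354) /9018685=-4914.51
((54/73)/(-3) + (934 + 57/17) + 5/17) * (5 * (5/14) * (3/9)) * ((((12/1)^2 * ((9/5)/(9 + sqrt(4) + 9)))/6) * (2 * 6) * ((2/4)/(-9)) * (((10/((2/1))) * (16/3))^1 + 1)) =-193110124/8687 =-22229.78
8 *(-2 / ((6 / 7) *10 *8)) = -7 / 30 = -0.23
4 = 4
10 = 10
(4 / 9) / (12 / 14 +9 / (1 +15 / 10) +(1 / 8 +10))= 1120 / 36747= 0.03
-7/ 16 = -0.44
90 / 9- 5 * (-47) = 245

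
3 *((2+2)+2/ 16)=99/ 8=12.38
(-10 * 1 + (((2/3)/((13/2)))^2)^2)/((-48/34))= 196640309/27761292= 7.08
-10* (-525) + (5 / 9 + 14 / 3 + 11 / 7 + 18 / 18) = 331241 / 63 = 5257.79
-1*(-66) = 66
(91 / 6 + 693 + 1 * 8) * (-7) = -30079 / 6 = -5013.17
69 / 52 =1.33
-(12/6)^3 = -8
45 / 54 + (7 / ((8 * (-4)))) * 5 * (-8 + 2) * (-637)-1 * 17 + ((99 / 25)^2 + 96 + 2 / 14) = -857777489 / 210000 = -4084.65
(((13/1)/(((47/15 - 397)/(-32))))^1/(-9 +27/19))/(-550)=247/974820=0.00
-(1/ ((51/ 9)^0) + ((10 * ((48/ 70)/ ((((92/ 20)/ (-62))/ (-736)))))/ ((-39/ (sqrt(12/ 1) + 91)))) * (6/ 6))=317440 * sqrt(3)/ 91 + 158719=164761.00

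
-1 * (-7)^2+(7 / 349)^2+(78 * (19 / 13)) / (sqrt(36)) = -3653981 / 121801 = -30.00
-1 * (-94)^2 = -8836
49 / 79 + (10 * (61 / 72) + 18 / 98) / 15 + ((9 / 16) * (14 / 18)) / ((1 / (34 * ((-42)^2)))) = 54851979221 / 2090340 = 26240.70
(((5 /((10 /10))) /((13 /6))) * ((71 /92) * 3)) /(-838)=-3195 /501124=-0.01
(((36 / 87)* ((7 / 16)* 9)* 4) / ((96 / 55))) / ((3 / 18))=10395 / 464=22.40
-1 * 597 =-597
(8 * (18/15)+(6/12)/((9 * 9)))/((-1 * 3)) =-7781/2430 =-3.20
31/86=0.36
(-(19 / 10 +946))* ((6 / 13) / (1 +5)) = -72.92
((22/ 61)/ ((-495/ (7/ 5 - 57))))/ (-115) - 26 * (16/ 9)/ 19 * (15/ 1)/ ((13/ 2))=-168370564/ 29989125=-5.61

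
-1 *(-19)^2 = -361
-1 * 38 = -38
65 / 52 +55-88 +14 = -71 / 4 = -17.75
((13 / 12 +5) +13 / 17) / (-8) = -1397 / 1632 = -0.86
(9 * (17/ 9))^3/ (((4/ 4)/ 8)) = 39304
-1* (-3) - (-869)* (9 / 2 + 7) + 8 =20009 / 2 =10004.50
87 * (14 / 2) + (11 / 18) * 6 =1838 / 3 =612.67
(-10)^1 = -10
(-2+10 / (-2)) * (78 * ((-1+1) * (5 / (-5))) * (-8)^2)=0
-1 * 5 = -5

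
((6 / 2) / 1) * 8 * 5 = 120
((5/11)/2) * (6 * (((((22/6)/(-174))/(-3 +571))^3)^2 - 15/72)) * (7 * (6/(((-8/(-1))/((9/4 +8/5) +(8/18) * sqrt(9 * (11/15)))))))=-6935341884850257904948458183421991/1207787430286847635147486610325504 - 990763126407179700706922597631713 * sqrt(165)/7473184724899869742475073401389056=-7.45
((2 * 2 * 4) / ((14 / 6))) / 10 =24 / 35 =0.69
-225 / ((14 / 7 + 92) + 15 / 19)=-4275 / 1801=-2.37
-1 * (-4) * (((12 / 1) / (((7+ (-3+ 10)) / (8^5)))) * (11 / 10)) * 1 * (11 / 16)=2973696 / 35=84962.74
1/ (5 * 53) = 1/ 265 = 0.00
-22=-22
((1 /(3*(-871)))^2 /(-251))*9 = -1 /190418891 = -0.00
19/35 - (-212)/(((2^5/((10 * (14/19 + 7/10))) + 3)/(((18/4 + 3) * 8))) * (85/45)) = 1094317321/849065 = 1288.85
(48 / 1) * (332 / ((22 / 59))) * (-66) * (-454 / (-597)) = -426861696 / 199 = -2145033.65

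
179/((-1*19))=-179/19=-9.42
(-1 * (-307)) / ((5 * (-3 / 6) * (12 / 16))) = -2456 / 15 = -163.73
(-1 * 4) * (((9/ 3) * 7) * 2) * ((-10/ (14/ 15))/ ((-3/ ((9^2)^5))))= -2092070640600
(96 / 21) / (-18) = -16 / 63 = -0.25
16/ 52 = 4/ 13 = 0.31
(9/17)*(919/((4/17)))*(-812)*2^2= -6716052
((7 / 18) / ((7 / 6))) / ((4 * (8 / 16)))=1 / 6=0.17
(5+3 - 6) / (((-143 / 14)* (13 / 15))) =-420 / 1859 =-0.23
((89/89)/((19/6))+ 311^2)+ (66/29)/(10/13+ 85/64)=92998104853/961495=96722.40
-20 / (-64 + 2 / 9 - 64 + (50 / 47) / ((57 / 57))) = 423 / 2680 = 0.16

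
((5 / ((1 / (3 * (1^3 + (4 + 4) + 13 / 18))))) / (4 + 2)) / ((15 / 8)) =350 / 27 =12.96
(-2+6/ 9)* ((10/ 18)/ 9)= -20/ 243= -0.08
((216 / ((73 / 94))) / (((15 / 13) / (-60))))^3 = -1176941414442074112 / 389017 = -3025424118848.47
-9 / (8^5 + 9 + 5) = -9 / 32782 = -0.00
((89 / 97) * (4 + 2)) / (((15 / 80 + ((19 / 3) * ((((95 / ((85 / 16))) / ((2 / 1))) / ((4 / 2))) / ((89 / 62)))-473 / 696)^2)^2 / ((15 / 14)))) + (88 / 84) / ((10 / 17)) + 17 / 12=260432473393305462529057384555271 / 81444606583714948058460405988740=3.20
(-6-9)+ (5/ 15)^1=-44/ 3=-14.67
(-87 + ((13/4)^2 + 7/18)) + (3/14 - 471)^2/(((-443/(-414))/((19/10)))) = 6149575527443/15629040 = 393471.10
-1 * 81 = -81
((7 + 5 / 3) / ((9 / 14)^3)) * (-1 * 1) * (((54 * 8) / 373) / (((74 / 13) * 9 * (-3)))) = 7419776 / 30182787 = 0.25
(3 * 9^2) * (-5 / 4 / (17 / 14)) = -8505 / 34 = -250.15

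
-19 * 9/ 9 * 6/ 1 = -114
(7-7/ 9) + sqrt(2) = sqrt(2) + 56/ 9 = 7.64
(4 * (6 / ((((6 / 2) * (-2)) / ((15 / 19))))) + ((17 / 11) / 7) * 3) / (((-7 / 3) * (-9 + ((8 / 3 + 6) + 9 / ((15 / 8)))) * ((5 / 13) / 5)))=2135835 / 686147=3.11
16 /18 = 8 /9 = 0.89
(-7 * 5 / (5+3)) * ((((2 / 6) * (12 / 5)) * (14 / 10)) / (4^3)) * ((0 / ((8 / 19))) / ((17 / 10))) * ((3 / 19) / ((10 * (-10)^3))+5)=0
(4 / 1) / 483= 4 / 483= 0.01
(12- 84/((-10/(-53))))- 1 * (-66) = -1836/5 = -367.20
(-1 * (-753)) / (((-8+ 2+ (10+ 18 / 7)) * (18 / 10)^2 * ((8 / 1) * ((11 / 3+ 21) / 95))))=4172875 / 245088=17.03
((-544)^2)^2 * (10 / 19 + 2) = 221249977505.68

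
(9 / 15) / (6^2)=1 / 60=0.02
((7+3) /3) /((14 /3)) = 5 /7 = 0.71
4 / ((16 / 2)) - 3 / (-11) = 17 / 22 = 0.77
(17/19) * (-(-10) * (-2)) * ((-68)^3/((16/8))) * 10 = 28133389.47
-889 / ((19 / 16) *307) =-14224 / 5833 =-2.44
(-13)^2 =169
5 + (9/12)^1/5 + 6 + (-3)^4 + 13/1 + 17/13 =27679/260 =106.46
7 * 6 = 42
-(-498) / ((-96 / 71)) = -5893 / 16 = -368.31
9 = 9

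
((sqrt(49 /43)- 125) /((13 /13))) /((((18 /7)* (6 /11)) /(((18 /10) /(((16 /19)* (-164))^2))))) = -694925 /82624512 + 194579* sqrt(43) /17764270080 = -0.01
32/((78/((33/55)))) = 16/65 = 0.25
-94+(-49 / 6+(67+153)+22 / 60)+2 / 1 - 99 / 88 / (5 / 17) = 931 / 8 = 116.38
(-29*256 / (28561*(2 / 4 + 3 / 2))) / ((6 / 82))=-152192 / 85683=-1.78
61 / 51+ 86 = 4447 / 51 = 87.20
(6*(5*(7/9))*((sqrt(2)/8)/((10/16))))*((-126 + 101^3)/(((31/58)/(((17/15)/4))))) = 3604099.36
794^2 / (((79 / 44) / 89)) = 2468787376 / 79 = 31250473.11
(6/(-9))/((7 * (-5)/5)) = 2/21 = 0.10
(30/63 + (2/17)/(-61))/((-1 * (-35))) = 10328/762195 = 0.01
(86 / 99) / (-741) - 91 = -91.00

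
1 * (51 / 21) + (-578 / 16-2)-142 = -9951 / 56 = -177.70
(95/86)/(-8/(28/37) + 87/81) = -3591/30874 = -0.12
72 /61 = 1.18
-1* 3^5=-243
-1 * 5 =-5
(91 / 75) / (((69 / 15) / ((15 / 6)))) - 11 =-1427 / 138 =-10.34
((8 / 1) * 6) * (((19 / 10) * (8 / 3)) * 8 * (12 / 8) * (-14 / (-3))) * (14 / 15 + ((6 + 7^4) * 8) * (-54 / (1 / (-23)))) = 24428710964224 / 75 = 325716146189.65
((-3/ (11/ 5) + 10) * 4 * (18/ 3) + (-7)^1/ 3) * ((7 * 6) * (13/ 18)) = 615433/ 99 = 6216.49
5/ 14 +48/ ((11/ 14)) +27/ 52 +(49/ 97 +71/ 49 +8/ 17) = 2976080771/ 46218172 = 64.39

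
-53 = -53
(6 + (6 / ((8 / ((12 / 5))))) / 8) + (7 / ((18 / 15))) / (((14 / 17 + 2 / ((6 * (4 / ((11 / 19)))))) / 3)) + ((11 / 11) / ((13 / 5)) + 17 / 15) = 146629741 / 5271240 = 27.82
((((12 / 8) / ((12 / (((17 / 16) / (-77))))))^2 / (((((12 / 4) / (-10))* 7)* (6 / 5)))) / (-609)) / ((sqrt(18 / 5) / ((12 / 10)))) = 1445* sqrt(10) / 3726998618112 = 0.00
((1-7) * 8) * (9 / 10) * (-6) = 1296 / 5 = 259.20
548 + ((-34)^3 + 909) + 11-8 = -37844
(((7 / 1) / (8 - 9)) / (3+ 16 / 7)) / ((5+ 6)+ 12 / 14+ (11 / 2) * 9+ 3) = -686 / 33337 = -0.02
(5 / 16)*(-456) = -285 / 2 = -142.50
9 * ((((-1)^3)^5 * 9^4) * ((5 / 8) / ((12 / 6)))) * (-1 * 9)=2657205 / 16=166075.31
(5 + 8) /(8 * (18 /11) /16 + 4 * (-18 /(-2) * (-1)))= -143 /387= -0.37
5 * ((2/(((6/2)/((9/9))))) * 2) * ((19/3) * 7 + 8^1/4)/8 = 695/18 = 38.61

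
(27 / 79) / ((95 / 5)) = 27 / 1501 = 0.02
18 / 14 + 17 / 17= 16 / 7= 2.29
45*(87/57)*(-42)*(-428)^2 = -10040315040/19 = -528437633.68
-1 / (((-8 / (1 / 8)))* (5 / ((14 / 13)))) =0.00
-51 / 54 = -17 / 18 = -0.94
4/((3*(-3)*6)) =-2/27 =-0.07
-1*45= -45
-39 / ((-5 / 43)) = 1677 / 5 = 335.40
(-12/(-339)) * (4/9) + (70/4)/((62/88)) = 783586/31527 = 24.85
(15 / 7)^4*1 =50625 / 2401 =21.08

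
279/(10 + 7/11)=341/13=26.23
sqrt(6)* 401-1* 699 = -699 +401* sqrt(6) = 283.25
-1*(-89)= 89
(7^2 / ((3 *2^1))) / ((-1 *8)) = -49 / 48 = -1.02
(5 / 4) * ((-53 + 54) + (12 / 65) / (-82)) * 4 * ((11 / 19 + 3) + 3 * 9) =1544879 / 10127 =152.55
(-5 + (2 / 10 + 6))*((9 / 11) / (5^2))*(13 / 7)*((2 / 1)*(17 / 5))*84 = 286416 / 6875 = 41.66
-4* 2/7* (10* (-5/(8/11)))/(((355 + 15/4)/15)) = 6600/2009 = 3.29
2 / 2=1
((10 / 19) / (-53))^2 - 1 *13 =-13182537 / 1014049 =-13.00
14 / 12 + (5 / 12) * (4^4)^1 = 647 / 6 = 107.83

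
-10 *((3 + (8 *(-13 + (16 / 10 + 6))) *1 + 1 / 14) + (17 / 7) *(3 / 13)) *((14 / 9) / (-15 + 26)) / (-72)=-36007 / 46332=-0.78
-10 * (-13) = 130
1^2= 1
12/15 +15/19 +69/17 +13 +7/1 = 41422/1615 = 25.65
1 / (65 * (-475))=-1 / 30875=-0.00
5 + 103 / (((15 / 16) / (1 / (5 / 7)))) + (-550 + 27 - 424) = -59114 / 75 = -788.19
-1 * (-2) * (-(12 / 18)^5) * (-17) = 1088 / 243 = 4.48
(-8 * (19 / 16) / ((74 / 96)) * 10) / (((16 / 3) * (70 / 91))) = -2223 / 74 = -30.04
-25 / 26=-0.96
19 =19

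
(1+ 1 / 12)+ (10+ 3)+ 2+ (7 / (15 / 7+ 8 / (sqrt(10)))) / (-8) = 15.90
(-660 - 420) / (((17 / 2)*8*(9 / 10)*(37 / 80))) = -24000 / 629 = -38.16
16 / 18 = 0.89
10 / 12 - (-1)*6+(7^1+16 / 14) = 629 / 42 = 14.98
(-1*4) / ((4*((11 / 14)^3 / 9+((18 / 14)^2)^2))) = -172872 / 481709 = -0.36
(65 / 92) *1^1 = 65 / 92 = 0.71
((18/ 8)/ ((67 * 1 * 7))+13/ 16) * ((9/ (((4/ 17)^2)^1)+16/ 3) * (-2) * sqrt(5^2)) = -247129235/ 180096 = -1372.21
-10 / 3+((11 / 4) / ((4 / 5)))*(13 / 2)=19.01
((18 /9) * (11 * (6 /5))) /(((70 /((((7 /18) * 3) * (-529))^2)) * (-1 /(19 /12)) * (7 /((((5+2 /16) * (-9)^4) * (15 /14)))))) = -1170610070.52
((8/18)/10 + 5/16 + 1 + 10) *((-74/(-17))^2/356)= 658489/1089360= 0.60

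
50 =50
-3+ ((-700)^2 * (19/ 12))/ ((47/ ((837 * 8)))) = 5194979859/ 47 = 110531486.36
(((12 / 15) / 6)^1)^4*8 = 128 / 50625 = 0.00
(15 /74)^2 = 225 /5476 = 0.04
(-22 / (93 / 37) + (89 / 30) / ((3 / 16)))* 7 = 69034 / 1395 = 49.49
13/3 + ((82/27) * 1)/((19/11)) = 3125/513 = 6.09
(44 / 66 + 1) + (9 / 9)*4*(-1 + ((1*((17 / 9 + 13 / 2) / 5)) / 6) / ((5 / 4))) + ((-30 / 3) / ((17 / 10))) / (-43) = -642301 / 493425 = -1.30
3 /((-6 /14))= -7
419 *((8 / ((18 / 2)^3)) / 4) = 838 / 729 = 1.15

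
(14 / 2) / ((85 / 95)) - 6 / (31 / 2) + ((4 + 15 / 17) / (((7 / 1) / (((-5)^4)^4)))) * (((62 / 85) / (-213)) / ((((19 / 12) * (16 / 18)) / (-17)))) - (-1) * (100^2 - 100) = 21907611559830392 / 4976461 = 4402247211.39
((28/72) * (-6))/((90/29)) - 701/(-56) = 88951/7560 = 11.77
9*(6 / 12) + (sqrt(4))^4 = 41 / 2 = 20.50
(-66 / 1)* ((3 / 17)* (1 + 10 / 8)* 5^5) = -2784375 / 34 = -81893.38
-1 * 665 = -665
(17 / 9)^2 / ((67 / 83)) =23987 / 5427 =4.42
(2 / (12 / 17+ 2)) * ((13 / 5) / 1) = 221 / 115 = 1.92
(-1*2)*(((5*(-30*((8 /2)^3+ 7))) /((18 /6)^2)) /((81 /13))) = 92300 /243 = 379.84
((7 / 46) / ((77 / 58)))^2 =841 / 64009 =0.01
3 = 3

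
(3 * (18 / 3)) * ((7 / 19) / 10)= 63 / 95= 0.66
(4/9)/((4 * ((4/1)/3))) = 1/12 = 0.08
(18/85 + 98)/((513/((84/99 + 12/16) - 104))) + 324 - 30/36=873631087/2877930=303.56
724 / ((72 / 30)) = 905 / 3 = 301.67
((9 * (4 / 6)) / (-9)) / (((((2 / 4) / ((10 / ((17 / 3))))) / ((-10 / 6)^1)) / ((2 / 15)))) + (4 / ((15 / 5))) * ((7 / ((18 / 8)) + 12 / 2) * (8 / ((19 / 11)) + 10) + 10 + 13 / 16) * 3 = 577.01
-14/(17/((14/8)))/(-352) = 49/11968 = 0.00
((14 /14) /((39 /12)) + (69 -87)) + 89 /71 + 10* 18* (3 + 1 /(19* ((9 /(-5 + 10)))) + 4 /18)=9975473 /17537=568.82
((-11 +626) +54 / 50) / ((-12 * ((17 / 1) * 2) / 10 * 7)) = -151 / 70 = -2.16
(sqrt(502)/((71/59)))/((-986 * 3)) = -59 * sqrt(502)/210018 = -0.01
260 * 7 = 1820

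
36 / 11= 3.27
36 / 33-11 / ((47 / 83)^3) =-67940351 / 1142053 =-59.49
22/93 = 0.24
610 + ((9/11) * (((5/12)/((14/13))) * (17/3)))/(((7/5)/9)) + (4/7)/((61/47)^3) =608575114017/978742072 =621.79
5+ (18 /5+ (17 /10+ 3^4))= 91.30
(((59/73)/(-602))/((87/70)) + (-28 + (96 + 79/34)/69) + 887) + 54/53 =3250112281595/3772870826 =861.44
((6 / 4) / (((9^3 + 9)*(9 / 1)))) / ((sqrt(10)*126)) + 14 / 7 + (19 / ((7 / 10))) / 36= sqrt(10) / 5579280 + 347 / 126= 2.75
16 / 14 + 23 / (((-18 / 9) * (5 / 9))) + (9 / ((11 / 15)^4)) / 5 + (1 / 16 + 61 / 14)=-10440251 / 1171280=-8.91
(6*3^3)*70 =11340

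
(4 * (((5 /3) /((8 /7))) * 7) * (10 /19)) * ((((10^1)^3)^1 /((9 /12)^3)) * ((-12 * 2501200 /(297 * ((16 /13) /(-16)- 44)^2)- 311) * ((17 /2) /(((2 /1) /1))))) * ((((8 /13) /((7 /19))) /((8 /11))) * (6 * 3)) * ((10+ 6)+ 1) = -19096687532770400000 /345730437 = -55235771829.86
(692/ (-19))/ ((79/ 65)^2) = -2923700/ 118579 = -24.66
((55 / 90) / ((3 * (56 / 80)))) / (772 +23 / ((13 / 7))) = 65 / 175203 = 0.00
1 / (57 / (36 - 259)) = -223 / 57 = -3.91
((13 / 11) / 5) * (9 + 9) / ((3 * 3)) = 0.47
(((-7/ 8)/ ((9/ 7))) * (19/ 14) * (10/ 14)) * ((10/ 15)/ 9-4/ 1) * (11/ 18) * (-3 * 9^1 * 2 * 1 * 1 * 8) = -55385/ 81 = -683.77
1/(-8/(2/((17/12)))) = -3/17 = -0.18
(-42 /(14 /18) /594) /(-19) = 1 /209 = 0.00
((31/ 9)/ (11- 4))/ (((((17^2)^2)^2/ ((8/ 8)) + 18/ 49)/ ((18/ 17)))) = 434/ 5810805948659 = 0.00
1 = 1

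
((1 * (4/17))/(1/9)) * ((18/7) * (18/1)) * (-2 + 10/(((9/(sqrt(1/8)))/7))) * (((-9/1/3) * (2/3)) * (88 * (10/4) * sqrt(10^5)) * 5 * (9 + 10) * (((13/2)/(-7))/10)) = -63382176000 * sqrt(10)/833 + 17606160000 * sqrt(5)/119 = 90213631.29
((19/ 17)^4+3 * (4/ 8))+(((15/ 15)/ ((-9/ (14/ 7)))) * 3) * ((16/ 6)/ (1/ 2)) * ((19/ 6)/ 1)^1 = -36978233/ 4510134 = -8.20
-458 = -458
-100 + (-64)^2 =3996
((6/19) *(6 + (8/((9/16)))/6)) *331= 149612/171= 874.92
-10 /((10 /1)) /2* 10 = -5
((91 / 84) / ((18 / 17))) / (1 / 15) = 1105 / 72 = 15.35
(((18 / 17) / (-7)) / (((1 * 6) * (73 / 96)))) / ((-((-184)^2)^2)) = 9 / 311165282176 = 0.00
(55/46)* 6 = 165/23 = 7.17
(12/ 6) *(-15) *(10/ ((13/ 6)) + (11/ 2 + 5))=-5895/ 13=-453.46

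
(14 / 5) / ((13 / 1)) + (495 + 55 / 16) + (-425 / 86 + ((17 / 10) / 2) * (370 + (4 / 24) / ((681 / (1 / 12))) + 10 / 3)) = 444596488649 / 548177760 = 811.04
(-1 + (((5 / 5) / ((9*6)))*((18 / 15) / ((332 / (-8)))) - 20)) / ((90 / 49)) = -3843413 / 336150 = -11.43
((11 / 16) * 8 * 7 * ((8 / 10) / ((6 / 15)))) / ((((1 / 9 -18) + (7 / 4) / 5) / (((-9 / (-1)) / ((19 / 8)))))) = -12960 / 779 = -16.64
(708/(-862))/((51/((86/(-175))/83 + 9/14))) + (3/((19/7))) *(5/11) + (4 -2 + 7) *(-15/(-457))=8005290889699/10164939983275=0.79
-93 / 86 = -1.08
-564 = -564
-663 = -663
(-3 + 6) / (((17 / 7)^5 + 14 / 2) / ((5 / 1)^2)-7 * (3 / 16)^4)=27536588800 / 33507917997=0.82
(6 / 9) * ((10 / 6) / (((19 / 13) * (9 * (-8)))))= -65 / 6156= -0.01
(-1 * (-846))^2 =715716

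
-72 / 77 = -0.94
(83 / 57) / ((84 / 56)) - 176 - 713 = -151853 / 171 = -888.03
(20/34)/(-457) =-10/7769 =-0.00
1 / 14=0.07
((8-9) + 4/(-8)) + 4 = 5/2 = 2.50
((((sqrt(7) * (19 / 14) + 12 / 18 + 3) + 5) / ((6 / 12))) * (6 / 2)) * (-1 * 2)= -104-114 * sqrt(7) / 7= -147.09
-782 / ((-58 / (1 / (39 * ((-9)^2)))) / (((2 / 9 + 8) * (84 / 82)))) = 405076 / 11268153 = 0.04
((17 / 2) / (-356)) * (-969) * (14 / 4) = 115311 / 1424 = 80.98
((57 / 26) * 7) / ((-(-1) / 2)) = 399 / 13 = 30.69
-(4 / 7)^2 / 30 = -8 / 735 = -0.01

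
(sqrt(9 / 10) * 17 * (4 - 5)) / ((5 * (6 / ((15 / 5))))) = -1.61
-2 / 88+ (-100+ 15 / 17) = -99.14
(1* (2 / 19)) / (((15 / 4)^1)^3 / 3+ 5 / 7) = 896 / 155705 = 0.01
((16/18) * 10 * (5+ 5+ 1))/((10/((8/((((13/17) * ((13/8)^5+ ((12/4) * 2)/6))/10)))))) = 3921674240/47275137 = 82.95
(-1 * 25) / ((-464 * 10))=5 / 928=0.01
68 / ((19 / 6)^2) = 2448 / 361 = 6.78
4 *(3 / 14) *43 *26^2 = 174408 / 7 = 24915.43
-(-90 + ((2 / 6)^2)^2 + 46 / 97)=703307 / 7857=89.51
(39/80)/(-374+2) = -13/9920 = -0.00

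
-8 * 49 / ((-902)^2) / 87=-0.00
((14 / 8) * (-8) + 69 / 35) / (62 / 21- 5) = 1263 / 215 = 5.87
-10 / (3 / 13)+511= 1403 / 3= 467.67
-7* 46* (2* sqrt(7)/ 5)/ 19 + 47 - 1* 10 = 37 - 644* sqrt(7)/ 95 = 19.06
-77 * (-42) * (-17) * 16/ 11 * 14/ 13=-1119552/ 13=-86119.38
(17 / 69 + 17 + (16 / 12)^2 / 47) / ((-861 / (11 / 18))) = -924869 / 75390021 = -0.01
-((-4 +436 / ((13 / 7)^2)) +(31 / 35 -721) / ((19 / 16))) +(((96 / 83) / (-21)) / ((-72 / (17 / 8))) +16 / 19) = 81406444519 / 167903190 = 484.84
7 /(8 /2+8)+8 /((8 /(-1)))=-0.42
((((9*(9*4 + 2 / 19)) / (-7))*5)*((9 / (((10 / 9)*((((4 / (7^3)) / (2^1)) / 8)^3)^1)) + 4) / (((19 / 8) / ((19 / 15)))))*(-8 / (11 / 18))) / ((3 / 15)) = 35425596110994432 / 209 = 169500459861217.38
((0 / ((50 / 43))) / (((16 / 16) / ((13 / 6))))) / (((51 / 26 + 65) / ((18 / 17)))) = 0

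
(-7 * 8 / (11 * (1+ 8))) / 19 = -56 / 1881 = -0.03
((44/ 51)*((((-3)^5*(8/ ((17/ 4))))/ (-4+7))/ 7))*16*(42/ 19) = -3649536/ 5491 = -664.64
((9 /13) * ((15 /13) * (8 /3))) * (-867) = -312120 /169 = -1846.86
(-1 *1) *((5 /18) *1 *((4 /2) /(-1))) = 5 /9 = 0.56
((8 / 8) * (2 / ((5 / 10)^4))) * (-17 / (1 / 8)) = -4352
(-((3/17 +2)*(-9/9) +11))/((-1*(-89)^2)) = 150/134657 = 0.00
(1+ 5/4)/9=1/4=0.25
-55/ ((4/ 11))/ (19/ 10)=-3025/ 38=-79.61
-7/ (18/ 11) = -4.28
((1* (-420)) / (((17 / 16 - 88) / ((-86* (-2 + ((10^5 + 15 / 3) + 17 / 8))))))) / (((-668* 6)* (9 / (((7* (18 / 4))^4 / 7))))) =301072017150135 / 1858376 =162008128.15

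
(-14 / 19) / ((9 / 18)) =-28 / 19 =-1.47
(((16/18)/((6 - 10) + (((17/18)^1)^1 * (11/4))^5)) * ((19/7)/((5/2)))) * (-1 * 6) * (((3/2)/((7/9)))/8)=-661741830144/54127781198855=-0.01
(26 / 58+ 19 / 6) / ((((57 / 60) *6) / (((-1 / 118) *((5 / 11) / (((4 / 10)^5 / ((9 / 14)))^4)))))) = -1093246936798095703125 / 28809674220371968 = -37947.22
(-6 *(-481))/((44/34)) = 24531/11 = 2230.09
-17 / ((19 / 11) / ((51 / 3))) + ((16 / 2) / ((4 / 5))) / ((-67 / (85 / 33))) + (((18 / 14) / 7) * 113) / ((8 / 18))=-996295747 / 8233764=-121.00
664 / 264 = 83 / 33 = 2.52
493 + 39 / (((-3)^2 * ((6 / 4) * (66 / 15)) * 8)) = 390521 / 792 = 493.08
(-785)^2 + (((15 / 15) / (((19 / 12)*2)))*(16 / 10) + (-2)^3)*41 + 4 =58512563 / 95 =615921.72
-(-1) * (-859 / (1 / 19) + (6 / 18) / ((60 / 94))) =-1468843 / 90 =-16320.48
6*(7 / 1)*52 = 2184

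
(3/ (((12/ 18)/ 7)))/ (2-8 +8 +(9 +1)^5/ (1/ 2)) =63/ 400004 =0.00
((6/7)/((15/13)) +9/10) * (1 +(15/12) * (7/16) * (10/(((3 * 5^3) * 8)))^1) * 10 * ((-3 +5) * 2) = 88481/1344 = 65.83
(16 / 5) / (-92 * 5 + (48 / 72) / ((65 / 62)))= -78 / 11197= -0.01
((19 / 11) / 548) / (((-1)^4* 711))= 19 / 4285908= 0.00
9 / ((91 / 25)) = 225 / 91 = 2.47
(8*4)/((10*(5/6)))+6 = 246/25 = 9.84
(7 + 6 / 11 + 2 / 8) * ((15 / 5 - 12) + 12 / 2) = -1029 / 44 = -23.39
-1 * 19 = -19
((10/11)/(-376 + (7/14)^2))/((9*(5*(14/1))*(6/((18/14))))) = -2/2430351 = -0.00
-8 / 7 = -1.14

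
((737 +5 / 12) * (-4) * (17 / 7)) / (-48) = 150433 / 1008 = 149.24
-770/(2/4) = -1540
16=16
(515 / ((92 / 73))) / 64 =37595 / 5888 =6.39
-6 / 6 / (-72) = 1 / 72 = 0.01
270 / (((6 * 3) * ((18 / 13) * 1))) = 65 / 6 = 10.83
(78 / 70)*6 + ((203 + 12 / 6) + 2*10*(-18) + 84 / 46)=-117923 / 805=-146.49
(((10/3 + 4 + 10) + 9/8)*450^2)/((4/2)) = 1868906.25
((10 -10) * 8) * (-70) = 0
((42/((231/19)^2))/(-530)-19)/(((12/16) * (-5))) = 51177184/10100475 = 5.07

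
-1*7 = -7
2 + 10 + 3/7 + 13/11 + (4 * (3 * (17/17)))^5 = 248845.61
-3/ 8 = -0.38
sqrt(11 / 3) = sqrt(33) / 3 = 1.91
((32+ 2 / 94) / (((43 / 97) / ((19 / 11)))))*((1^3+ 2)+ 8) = 64505 / 47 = 1372.45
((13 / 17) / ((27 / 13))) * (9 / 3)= 169 / 153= 1.10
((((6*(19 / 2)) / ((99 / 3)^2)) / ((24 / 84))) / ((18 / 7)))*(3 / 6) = 931 / 26136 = 0.04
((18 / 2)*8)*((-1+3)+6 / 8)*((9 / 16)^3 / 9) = 8019 / 2048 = 3.92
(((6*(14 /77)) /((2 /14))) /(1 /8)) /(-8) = -84 /11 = -7.64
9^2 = 81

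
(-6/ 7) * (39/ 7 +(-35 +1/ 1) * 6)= 8334/ 49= 170.08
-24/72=-1/3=-0.33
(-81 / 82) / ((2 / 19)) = -1539 / 164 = -9.38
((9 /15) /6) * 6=3 /5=0.60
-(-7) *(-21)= -147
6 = 6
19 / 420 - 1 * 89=-37361 / 420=-88.95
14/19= 0.74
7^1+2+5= 14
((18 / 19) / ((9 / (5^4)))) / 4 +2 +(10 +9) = 1423 / 38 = 37.45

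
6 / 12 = 1 / 2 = 0.50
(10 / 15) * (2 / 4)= 1 / 3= 0.33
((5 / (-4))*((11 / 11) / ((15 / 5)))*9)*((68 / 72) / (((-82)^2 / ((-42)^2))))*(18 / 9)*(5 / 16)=-62475 / 107584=-0.58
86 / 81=1.06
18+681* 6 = 4104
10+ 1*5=15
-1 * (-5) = 5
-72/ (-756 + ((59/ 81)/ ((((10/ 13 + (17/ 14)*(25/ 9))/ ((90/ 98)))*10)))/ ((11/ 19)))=637560/ 6694133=0.10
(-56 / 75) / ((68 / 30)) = -28 / 85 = -0.33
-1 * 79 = -79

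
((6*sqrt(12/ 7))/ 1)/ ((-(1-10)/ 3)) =4*sqrt(21)/ 7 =2.62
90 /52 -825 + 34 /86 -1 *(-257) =-632647 /1118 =-565.87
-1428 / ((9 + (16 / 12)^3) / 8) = -308448 / 307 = -1004.72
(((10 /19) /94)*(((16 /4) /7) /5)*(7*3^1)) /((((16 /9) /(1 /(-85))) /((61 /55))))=-0.00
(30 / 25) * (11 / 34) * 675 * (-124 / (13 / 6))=-3314520 / 221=-14997.83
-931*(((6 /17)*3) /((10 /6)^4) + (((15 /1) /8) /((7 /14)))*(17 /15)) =-173591467 /42500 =-4084.51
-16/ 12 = -4/ 3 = -1.33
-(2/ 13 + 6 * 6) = -470/ 13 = -36.15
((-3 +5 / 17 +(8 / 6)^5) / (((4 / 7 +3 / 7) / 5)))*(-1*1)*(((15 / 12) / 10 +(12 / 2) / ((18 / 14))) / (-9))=1791125 / 446148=4.01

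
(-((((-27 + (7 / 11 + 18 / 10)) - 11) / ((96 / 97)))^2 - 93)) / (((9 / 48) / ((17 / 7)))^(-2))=-102304468161 / 14323302400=-7.14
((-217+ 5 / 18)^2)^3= 3524160684288108173401 / 34012224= 103614532360133.47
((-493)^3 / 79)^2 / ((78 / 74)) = 531230791277526013 / 243399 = 2182551248269.41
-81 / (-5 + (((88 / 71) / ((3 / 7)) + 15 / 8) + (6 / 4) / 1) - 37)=138024 / 60889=2.27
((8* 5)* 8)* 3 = 960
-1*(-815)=815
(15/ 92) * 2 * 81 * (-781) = -948915/ 46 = -20628.59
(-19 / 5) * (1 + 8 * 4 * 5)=-3059 / 5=-611.80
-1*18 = -18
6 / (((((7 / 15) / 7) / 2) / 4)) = 720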